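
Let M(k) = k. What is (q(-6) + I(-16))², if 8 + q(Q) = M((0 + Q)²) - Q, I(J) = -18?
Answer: 256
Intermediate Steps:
q(Q) = -8 + Q² - Q (q(Q) = -8 + ((0 + Q)² - Q) = -8 + (Q² - Q) = -8 + Q² - Q)
(q(-6) + I(-16))² = ((-8 + (-6)² - 1*(-6)) - 18)² = ((-8 + 36 + 6) - 18)² = (34 - 18)² = 16² = 256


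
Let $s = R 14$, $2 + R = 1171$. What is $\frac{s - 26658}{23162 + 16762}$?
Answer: $- \frac{2573}{9981} \approx -0.25779$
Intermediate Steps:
$R = 1169$ ($R = -2 + 1171 = 1169$)
$s = 16366$ ($s = 1169 \cdot 14 = 16366$)
$\frac{s - 26658}{23162 + 16762} = \frac{16366 - 26658}{23162 + 16762} = - \frac{10292}{39924} = \left(-10292\right) \frac{1}{39924} = - \frac{2573}{9981}$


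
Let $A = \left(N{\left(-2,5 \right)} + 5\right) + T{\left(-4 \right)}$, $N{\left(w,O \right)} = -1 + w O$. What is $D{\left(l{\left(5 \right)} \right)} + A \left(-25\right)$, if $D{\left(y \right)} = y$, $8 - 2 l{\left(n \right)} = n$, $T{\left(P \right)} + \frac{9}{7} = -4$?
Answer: $\frac{3971}{14} \approx 283.64$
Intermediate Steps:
$T{\left(P \right)} = - \frac{37}{7}$ ($T{\left(P \right)} = - \frac{9}{7} - 4 = - \frac{37}{7}$)
$N{\left(w,O \right)} = -1 + O w$
$l{\left(n \right)} = 4 - \frac{n}{2}$
$A = - \frac{79}{7}$ ($A = \left(\left(-1 + 5 \left(-2\right)\right) + 5\right) - \frac{37}{7} = \left(\left(-1 - 10\right) + 5\right) - \frac{37}{7} = \left(-11 + 5\right) - \frac{37}{7} = -6 - \frac{37}{7} = - \frac{79}{7} \approx -11.286$)
$D{\left(l{\left(5 \right)} \right)} + A \left(-25\right) = \left(4 - \frac{5}{2}\right) - - \frac{1975}{7} = \left(4 - \frac{5}{2}\right) + \frac{1975}{7} = \frac{3}{2} + \frac{1975}{7} = \frac{3971}{14}$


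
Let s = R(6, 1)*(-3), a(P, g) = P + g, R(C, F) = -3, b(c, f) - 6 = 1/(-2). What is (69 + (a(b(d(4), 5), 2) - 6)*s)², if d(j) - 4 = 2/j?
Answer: 27225/4 ≈ 6806.3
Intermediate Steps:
d(j) = 4 + 2/j
b(c, f) = 11/2 (b(c, f) = 6 + 1/(-2) = 6 - ½ = 11/2)
s = 9 (s = -3*(-3) = 9)
(69 + (a(b(d(4), 5), 2) - 6)*s)² = (69 + ((11/2 + 2) - 6)*9)² = (69 + (15/2 - 6)*9)² = (69 + (3/2)*9)² = (69 + 27/2)² = (165/2)² = 27225/4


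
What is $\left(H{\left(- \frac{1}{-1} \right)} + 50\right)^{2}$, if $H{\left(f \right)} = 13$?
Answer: $3969$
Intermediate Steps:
$\left(H{\left(- \frac{1}{-1} \right)} + 50\right)^{2} = \left(13 + 50\right)^{2} = 63^{2} = 3969$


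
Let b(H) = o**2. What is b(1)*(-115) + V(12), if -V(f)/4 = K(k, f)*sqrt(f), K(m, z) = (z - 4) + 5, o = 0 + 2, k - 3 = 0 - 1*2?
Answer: -460 - 104*sqrt(3) ≈ -640.13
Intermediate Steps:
k = 1 (k = 3 + (0 - 1*2) = 3 + (0 - 2) = 3 - 2 = 1)
o = 2
K(m, z) = 1 + z (K(m, z) = (-4 + z) + 5 = 1 + z)
V(f) = -4*sqrt(f)*(1 + f) (V(f) = -4*(1 + f)*sqrt(f) = -4*sqrt(f)*(1 + f))
b(H) = 4 (b(H) = 2**2 = 4)
b(1)*(-115) + V(12) = 4*(-115) + 4*sqrt(12)*(-1 - 1*12) = -460 + 4*(2*sqrt(3))*(-1 - 12) = -460 + 4*(2*sqrt(3))*(-13) = -460 - 104*sqrt(3)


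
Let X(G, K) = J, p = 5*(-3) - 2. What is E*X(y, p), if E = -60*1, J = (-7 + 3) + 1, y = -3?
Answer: 180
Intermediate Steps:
J = -3 (J = -4 + 1 = -3)
p = -17 (p = -15 - 2 = -17)
X(G, K) = -3
E = -60
E*X(y, p) = -60*(-3) = 180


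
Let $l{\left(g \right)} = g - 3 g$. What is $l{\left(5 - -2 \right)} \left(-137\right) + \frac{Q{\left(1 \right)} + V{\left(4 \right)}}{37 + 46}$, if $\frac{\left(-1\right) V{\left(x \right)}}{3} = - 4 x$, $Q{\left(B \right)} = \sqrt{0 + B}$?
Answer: $\frac{159243}{83} \approx 1918.6$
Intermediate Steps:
$Q{\left(B \right)} = \sqrt{B}$
$V{\left(x \right)} = 12 x$ ($V{\left(x \right)} = - 3 \left(- 4 x\right) = 12 x$)
$l{\left(g \right)} = - 2 g$
$l{\left(5 - -2 \right)} \left(-137\right) + \frac{Q{\left(1 \right)} + V{\left(4 \right)}}{37 + 46} = - 2 \left(5 - -2\right) \left(-137\right) + \frac{\sqrt{1} + 12 \cdot 4}{37 + 46} = - 2 \left(5 + 2\right) \left(-137\right) + \frac{1 + 48}{83} = \left(-2\right) 7 \left(-137\right) + 49 \cdot \frac{1}{83} = \left(-14\right) \left(-137\right) + \frac{49}{83} = 1918 + \frac{49}{83} = \frac{159243}{83}$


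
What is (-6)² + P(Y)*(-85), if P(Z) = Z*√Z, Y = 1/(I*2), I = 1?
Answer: 36 - 85*√2/4 ≈ 5.9480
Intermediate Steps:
Y = ½ (Y = 1/(1*2) = 1/2 = ½ ≈ 0.50000)
P(Z) = Z^(3/2)
(-6)² + P(Y)*(-85) = (-6)² + (½)^(3/2)*(-85) = 36 + (√2/4)*(-85) = 36 - 85*√2/4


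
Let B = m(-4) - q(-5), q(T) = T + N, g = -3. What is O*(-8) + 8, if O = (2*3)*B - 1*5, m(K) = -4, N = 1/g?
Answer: -16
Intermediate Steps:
N = -⅓ (N = 1/(-3) = -⅓ ≈ -0.33333)
q(T) = -⅓ + T (q(T) = T - ⅓ = -⅓ + T)
B = 4/3 (B = -4 - (-⅓ - 5) = -4 - 1*(-16/3) = -4 + 16/3 = 4/3 ≈ 1.3333)
O = 3 (O = (2*3)*(4/3) - 1*5 = 6*(4/3) - 5 = 8 - 5 = 3)
O*(-8) + 8 = 3*(-8) + 8 = -24 + 8 = -16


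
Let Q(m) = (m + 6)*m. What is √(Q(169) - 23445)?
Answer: √6130 ≈ 78.294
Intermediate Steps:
Q(m) = m*(6 + m) (Q(m) = (6 + m)*m = m*(6 + m))
√(Q(169) - 23445) = √(169*(6 + 169) - 23445) = √(169*175 - 23445) = √(29575 - 23445) = √6130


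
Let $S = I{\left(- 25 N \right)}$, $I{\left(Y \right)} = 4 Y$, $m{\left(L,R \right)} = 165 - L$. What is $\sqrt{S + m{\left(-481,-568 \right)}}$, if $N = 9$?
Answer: $i \sqrt{254} \approx 15.937 i$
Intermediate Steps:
$S = -900$ ($S = 4 \left(\left(-25\right) 9\right) = 4 \left(-225\right) = -900$)
$\sqrt{S + m{\left(-481,-568 \right)}} = \sqrt{-900 + \left(165 - -481\right)} = \sqrt{-900 + \left(165 + 481\right)} = \sqrt{-900 + 646} = \sqrt{-254} = i \sqrt{254}$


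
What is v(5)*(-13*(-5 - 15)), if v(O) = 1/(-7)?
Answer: -260/7 ≈ -37.143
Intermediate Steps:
v(O) = -⅐
v(5)*(-13*(-5 - 15)) = -(-13)*(-5 - 15)/7 = -(-13)*(-20)/7 = -⅐*260 = -260/7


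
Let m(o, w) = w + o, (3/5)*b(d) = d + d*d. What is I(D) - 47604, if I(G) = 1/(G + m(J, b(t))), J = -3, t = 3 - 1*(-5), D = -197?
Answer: -3808321/80 ≈ -47604.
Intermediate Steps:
t = 8 (t = 3 + 5 = 8)
b(d) = 5*d/3 + 5*d²/3 (b(d) = 5*(d + d*d)/3 = 5*(d + d²)/3 = 5*d/3 + 5*d²/3)
m(o, w) = o + w
I(G) = 1/(117 + G) (I(G) = 1/(G + (-3 + (5/3)*8*(1 + 8))) = 1/(G + (-3 + (5/3)*8*9)) = 1/(G + (-3 + 120)) = 1/(G + 117) = 1/(117 + G))
I(D) - 47604 = 1/(117 - 197) - 47604 = 1/(-80) - 47604 = -1/80 - 47604 = -3808321/80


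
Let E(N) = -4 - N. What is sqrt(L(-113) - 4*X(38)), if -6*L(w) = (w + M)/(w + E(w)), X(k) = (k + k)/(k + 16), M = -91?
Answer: I*sqrt(4578)/18 ≈ 3.7589*I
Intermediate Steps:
X(k) = 2*k/(16 + k) (X(k) = (2*k)/(16 + k) = 2*k/(16 + k))
L(w) = -91/24 + w/24 (L(w) = -(w - 91)/(6*(w + (-4 - w))) = -(-91 + w)/(6*(-4)) = -(-91 + w)*(-1)/(6*4) = -(91/4 - w/4)/6 = -91/24 + w/24)
sqrt(L(-113) - 4*X(38)) = sqrt((-91/24 + (1/24)*(-113)) - 8*38/(16 + 38)) = sqrt((-91/24 - 113/24) - 8*38/54) = sqrt(-17/2 - 8*38/54) = sqrt(-17/2 - 4*38/27) = sqrt(-17/2 - 152/27) = sqrt(-763/54) = I*sqrt(4578)/18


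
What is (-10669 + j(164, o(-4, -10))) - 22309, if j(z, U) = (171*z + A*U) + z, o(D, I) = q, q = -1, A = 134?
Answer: -4904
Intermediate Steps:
o(D, I) = -1
j(z, U) = 134*U + 172*z (j(z, U) = (171*z + 134*U) + z = (134*U + 171*z) + z = 134*U + 172*z)
(-10669 + j(164, o(-4, -10))) - 22309 = (-10669 + (134*(-1) + 172*164)) - 22309 = (-10669 + (-134 + 28208)) - 22309 = (-10669 + 28074) - 22309 = 17405 - 22309 = -4904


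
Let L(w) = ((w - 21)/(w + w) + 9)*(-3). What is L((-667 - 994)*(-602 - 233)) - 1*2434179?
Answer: -3376087578981/1386935 ≈ -2.4342e+6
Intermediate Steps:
L(w) = -27 - 3*(-21 + w)/(2*w) (L(w) = ((-21 + w)/((2*w)) + 9)*(-3) = ((-21 + w)*(1/(2*w)) + 9)*(-3) = ((-21 + w)/(2*w) + 9)*(-3) = (9 + (-21 + w)/(2*w))*(-3) = -27 - 3*(-21 + w)/(2*w))
L((-667 - 994)*(-602 - 233)) - 1*2434179 = 3*(21 - 19*(-667 - 994)*(-602 - 233))/(2*(((-667 - 994)*(-602 - 233)))) - 1*2434179 = 3*(21 - (-31559)*(-835))/(2*((-1661*(-835)))) - 2434179 = (3/2)*(21 - 19*1386935)/1386935 - 2434179 = (3/2)*(1/1386935)*(21 - 26351765) - 2434179 = (3/2)*(1/1386935)*(-26351744) - 2434179 = -39527616/1386935 - 2434179 = -3376087578981/1386935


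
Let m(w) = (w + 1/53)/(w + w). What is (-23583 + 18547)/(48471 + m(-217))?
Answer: -57919036/557470721 ≈ -0.10390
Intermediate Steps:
m(w) = (1/53 + w)/(2*w) (m(w) = (w + 1/53)/((2*w)) = (1/53 + w)*(1/(2*w)) = (1/53 + w)/(2*w))
(-23583 + 18547)/(48471 + m(-217)) = (-23583 + 18547)/(48471 + (1/106)*(1 + 53*(-217))/(-217)) = -5036/(48471 + (1/106)*(-1/217)*(1 - 11501)) = -5036/(48471 + (1/106)*(-1/217)*(-11500)) = -5036/(48471 + 5750/11501) = -5036/557470721/11501 = -5036*11501/557470721 = -57919036/557470721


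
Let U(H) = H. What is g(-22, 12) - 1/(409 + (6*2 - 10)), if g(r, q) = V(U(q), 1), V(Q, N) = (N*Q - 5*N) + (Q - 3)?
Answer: 6575/411 ≈ 15.998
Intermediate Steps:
V(Q, N) = -3 + Q - 5*N + N*Q (V(Q, N) = (-5*N + N*Q) + (-3 + Q) = -3 + Q - 5*N + N*Q)
g(r, q) = -8 + 2*q (g(r, q) = -3 + q - 5*1 + 1*q = -3 + q - 5 + q = -8 + 2*q)
g(-22, 12) - 1/(409 + (6*2 - 10)) = (-8 + 2*12) - 1/(409 + (6*2 - 10)) = (-8 + 24) - 1/(409 + (12 - 10)) = 16 - 1/(409 + 2) = 16 - 1/411 = 6575/411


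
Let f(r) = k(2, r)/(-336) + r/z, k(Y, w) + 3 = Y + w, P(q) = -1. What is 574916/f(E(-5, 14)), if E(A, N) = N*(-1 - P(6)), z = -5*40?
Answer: 193171776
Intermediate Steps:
z = -200
k(Y, w) = -3 + Y + w (k(Y, w) = -3 + (Y + w) = -3 + Y + w)
E(A, N) = 0 (E(A, N) = N*(-1 - 1*(-1)) = N*(-1 + 1) = N*0 = 0)
f(r) = 1/336 - 67*r/8400 (f(r) = (-3 + 2 + r)/(-336) + r/(-200) = (-1 + r)*(-1/336) + r*(-1/200) = (1/336 - r/336) - r/200 = 1/336 - 67*r/8400)
574916/f(E(-5, 14)) = 574916/(1/336 - 67/8400*0) = 574916/(1/336 + 0) = 574916/(1/336) = 574916*336 = 193171776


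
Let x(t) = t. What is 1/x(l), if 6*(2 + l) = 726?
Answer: 1/119 ≈ 0.0084034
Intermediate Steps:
l = 119 (l = -2 + (⅙)*726 = -2 + 121 = 119)
1/x(l) = 1/119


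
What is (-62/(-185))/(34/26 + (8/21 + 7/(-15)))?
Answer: 2821/10286 ≈ 0.27426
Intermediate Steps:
(-62/(-185))/(34/26 + (8/21 + 7/(-15))) = (-62*(-1/185))/(34*(1/26) + (8*(1/21) + 7*(-1/15))) = 62/(185*(17/13 + (8/21 - 7/15))) = 62/(185*(17/13 - 3/35)) = 62/(185*(556/455)) = (62/185)*(455/556) = 2821/10286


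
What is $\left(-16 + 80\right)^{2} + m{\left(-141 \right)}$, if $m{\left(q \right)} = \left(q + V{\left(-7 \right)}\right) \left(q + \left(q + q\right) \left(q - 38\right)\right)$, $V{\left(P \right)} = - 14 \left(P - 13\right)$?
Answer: $7000939$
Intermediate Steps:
$V{\left(P \right)} = 182 - 14 P$ ($V{\left(P \right)} = - 14 \left(-13 + P\right) = 182 - 14 P$)
$m{\left(q \right)} = \left(280 + q\right) \left(q + 2 q \left(-38 + q\right)\right)$ ($m{\left(q \right)} = \left(q + \left(182 - -98\right)\right) \left(q + \left(q + q\right) \left(q - 38\right)\right) = \left(q + \left(182 + 98\right)\right) \left(q + 2 q \left(-38 + q\right)\right) = \left(q + 280\right) \left(q + 2 q \left(-38 + q\right)\right) = \left(280 + q\right) \left(q + 2 q \left(-38 + q\right)\right)$)
$\left(-16 + 80\right)^{2} + m{\left(-141 \right)} = \left(-16 + 80\right)^{2} - 141 \left(-21000 + 2 \left(-141\right)^{2} + 485 \left(-141\right)\right) = 64^{2} - 141 \left(-21000 + 2 \cdot 19881 - 68385\right) = 4096 - 141 \left(-21000 + 39762 - 68385\right) = 4096 - -6996843 = 4096 + 6996843 = 7000939$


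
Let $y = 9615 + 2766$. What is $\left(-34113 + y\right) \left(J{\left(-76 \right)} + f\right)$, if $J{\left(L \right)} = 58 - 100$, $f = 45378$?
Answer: $-985241952$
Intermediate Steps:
$J{\left(L \right)} = -42$ ($J{\left(L \right)} = 58 - 100 = -42$)
$y = 12381$
$\left(-34113 + y\right) \left(J{\left(-76 \right)} + f\right) = \left(-34113 + 12381\right) \left(-42 + 45378\right) = \left(-21732\right) 45336 = -985241952$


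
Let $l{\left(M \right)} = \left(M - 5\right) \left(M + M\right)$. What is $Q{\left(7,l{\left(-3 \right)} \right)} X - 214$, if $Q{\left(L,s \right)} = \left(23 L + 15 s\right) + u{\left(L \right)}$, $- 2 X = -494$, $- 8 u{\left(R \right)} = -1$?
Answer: $\frac{1739391}{8} \approx 2.1742 \cdot 10^{5}$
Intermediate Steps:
$u{\left(R \right)} = \frac{1}{8}$ ($u{\left(R \right)} = \left(- \frac{1}{8}\right) \left(-1\right) = \frac{1}{8}$)
$X = 247$ ($X = \left(- \frac{1}{2}\right) \left(-494\right) = 247$)
$l{\left(M \right)} = 2 M \left(-5 + M\right)$ ($l{\left(M \right)} = \left(-5 + M\right) 2 M = 2 M \left(-5 + M\right)$)
$Q{\left(L,s \right)} = \frac{1}{8} + 15 s + 23 L$ ($Q{\left(L,s \right)} = \left(23 L + 15 s\right) + \frac{1}{8} = \left(15 s + 23 L\right) + \frac{1}{8} = \frac{1}{8} + 15 s + 23 L$)
$Q{\left(7,l{\left(-3 \right)} \right)} X - 214 = \left(\frac{1}{8} + 15 \cdot 2 \left(-3\right) \left(-5 - 3\right) + 23 \cdot 7\right) 247 - 214 = \left(\frac{1}{8} + 15 \cdot 2 \left(-3\right) \left(-8\right) + 161\right) 247 - 214 = \left(\frac{1}{8} + 15 \cdot 48 + 161\right) 247 - 214 = \left(\frac{1}{8} + 720 + 161\right) 247 - 214 = \frac{7049}{8} \cdot 247 - 214 = \frac{1741103}{8} - 214 = \frac{1739391}{8}$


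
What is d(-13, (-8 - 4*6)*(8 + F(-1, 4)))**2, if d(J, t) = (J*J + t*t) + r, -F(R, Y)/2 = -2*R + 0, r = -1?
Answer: 273968704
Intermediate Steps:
F(R, Y) = 4*R (F(R, Y) = -2*(-2*R + 0) = -(-4)*R = 4*R)
d(J, t) = -1 + J**2 + t**2 (d(J, t) = (J*J + t*t) - 1 = (J**2 + t**2) - 1 = -1 + J**2 + t**2)
d(-13, (-8 - 4*6)*(8 + F(-1, 4)))**2 = (-1 + (-13)**2 + ((-8 - 4*6)*(8 + 4*(-1)))**2)**2 = (-1 + 169 + ((-8 - 24)*(8 - 4))**2)**2 = (-1 + 169 + (-32*4)**2)**2 = (-1 + 169 + (-128)**2)**2 = (-1 + 169 + 16384)**2 = 16552**2 = 273968704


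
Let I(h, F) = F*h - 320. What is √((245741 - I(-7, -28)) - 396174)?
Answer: 3*I*√16701 ≈ 387.7*I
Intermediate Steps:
I(h, F) = -320 + F*h
√((245741 - I(-7, -28)) - 396174) = √((245741 - (-320 - 28*(-7))) - 396174) = √((245741 - (-320 + 196)) - 396174) = √((245741 - 1*(-124)) - 396174) = √((245741 + 124) - 396174) = √(245865 - 396174) = √(-150309) = 3*I*√16701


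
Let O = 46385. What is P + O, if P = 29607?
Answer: 75992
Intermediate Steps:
P + O = 29607 + 46385 = 75992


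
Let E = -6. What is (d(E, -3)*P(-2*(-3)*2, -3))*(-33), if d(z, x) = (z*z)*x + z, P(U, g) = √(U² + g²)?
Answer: 11286*√17 ≈ 46533.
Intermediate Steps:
d(z, x) = z + x*z² (d(z, x) = z²*x + z = x*z² + z = z + x*z²)
(d(E, -3)*P(-2*(-3)*2, -3))*(-33) = ((-6*(1 - 3*(-6)))*√((-2*(-3)*2)² + (-3)²))*(-33) = ((-6*(1 + 18))*√((6*2)² + 9))*(-33) = ((-6*19)*√(12² + 9))*(-33) = -114*√(144 + 9)*(-33) = -342*√17*(-33) = 11286*√17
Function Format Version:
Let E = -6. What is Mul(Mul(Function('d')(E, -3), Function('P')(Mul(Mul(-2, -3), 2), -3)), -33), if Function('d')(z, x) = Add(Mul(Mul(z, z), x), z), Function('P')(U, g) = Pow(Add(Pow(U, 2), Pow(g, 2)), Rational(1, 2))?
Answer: Mul(11286, Pow(17, Rational(1, 2))) ≈ 46533.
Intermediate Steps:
Function('d')(z, x) = Add(z, Mul(x, Pow(z, 2))) (Function('d')(z, x) = Add(Mul(Pow(z, 2), x), z) = Add(Mul(x, Pow(z, 2)), z) = Add(z, Mul(x, Pow(z, 2))))
Mul(Mul(Function('d')(E, -3), Function('P')(Mul(Mul(-2, -3), 2), -3)), -33) = Mul(Mul(Mul(-6, Add(1, Mul(-3, -6))), Pow(Add(Pow(Mul(Mul(-2, -3), 2), 2), Pow(-3, 2)), Rational(1, 2))), -33) = Mul(Mul(Mul(-6, Add(1, 18)), Pow(Add(Pow(Mul(6, 2), 2), 9), Rational(1, 2))), -33) = Mul(Mul(Mul(-6, 19), Pow(Add(Pow(12, 2), 9), Rational(1, 2))), -33) = Mul(Mul(-114, Pow(Add(144, 9), Rational(1, 2))), -33) = Mul(Mul(-114, Pow(153, Rational(1, 2))), -33) = Mul(Mul(-114, Mul(3, Pow(17, Rational(1, 2)))), -33) = Mul(Mul(-342, Pow(17, Rational(1, 2))), -33) = Mul(11286, Pow(17, Rational(1, 2)))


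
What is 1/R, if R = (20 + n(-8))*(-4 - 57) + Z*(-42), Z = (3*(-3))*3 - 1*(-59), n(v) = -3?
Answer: -1/2381 ≈ -0.00041999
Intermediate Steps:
Z = 32 (Z = -9*3 + 59 = -27 + 59 = 32)
R = -2381 (R = (20 - 3)*(-4 - 57) + 32*(-42) = 17*(-61) - 1344 = -1037 - 1344 = -2381)
1/R = 1/(-2381) = -1/2381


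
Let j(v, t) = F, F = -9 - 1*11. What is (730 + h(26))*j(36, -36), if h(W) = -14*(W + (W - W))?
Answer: -7320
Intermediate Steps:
h(W) = -14*W (h(W) = -14*(W + 0) = -14*W)
F = -20 (F = -9 - 11 = -20)
j(v, t) = -20
(730 + h(26))*j(36, -36) = (730 - 14*26)*(-20) = (730 - 364)*(-20) = 366*(-20) = -7320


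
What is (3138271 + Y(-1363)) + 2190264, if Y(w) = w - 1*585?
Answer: 5326587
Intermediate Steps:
Y(w) = -585 + w (Y(w) = w - 585 = -585 + w)
(3138271 + Y(-1363)) + 2190264 = (3138271 + (-585 - 1363)) + 2190264 = (3138271 - 1948) + 2190264 = 3136323 + 2190264 = 5326587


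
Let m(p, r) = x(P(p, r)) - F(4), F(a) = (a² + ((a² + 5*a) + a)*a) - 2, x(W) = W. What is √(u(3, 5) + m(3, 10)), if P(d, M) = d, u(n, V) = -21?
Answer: 8*I*√3 ≈ 13.856*I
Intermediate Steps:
F(a) = -2 + a² + a*(a² + 6*a) (F(a) = (a² + (a² + 6*a)*a) - 2 = (a² + a*(a² + 6*a)) - 2 = -2 + a² + a*(a² + 6*a))
m(p, r) = -174 + p (m(p, r) = p - (-2 + 4³ + 7*4²) = p - (-2 + 64 + 7*16) = p - (-2 + 64 + 112) = p - 1*174 = p - 174 = -174 + p)
√(u(3, 5) + m(3, 10)) = √(-21 + (-174 + 3)) = √(-21 - 171) = √(-192) = 8*I*√3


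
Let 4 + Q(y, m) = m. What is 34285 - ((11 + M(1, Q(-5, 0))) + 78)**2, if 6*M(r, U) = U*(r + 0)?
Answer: 238340/9 ≈ 26482.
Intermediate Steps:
Q(y, m) = -4 + m
M(r, U) = U*r/6 (M(r, U) = (U*(r + 0))/6 = (U*r)/6 = U*r/6)
34285 - ((11 + M(1, Q(-5, 0))) + 78)**2 = 34285 - ((11 + (1/6)*(-4 + 0)*1) + 78)**2 = 34285 - ((11 + (1/6)*(-4)*1) + 78)**2 = 34285 - ((11 - 2/3) + 78)**2 = 34285 - (31/3 + 78)**2 = 34285 - (265/3)**2 = 34285 - 1*70225/9 = 34285 - 70225/9 = 238340/9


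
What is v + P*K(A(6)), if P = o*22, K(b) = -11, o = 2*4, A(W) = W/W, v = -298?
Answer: -2234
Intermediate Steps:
A(W) = 1
o = 8
P = 176 (P = 8*22 = 176)
v + P*K(A(6)) = -298 + 176*(-11) = -298 - 1936 = -2234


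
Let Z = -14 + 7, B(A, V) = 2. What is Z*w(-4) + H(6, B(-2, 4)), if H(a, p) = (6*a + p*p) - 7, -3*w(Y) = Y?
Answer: 71/3 ≈ 23.667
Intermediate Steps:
Z = -7
w(Y) = -Y/3
H(a, p) = -7 + p² + 6*a (H(a, p) = (6*a + p²) - 7 = (p² + 6*a) - 7 = -7 + p² + 6*a)
Z*w(-4) + H(6, B(-2, 4)) = -(-7)*(-4)/3 + (-7 + 2² + 6*6) = -7*4/3 + (-7 + 4 + 36) = -28/3 + 33 = 71/3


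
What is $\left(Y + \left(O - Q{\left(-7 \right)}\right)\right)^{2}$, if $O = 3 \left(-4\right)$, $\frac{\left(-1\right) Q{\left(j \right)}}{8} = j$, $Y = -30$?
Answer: $9604$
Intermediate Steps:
$Q{\left(j \right)} = - 8 j$
$O = -12$
$\left(Y + \left(O - Q{\left(-7 \right)}\right)\right)^{2} = \left(-30 - \left(12 - -56\right)\right)^{2} = \left(-30 - 68\right)^{2} = \left(-98\right)^{2} = 9604$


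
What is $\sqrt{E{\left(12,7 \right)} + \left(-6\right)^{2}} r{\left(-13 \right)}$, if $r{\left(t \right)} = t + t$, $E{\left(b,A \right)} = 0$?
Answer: $-156$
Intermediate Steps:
$r{\left(t \right)} = 2 t$
$\sqrt{E{\left(12,7 \right)} + \left(-6\right)^{2}} r{\left(-13 \right)} = \sqrt{0 + \left(-6\right)^{2}} \cdot 2 \left(-13\right) = \sqrt{0 + 36} \left(-26\right) = \sqrt{36} \left(-26\right) = 6 \left(-26\right) = -156$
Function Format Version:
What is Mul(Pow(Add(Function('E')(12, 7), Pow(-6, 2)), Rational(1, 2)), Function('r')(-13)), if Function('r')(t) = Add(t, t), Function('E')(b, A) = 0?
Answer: -156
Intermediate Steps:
Function('r')(t) = Mul(2, t)
Mul(Pow(Add(Function('E')(12, 7), Pow(-6, 2)), Rational(1, 2)), Function('r')(-13)) = Mul(Pow(Add(0, Pow(-6, 2)), Rational(1, 2)), Mul(2, -13)) = Mul(Pow(Add(0, 36), Rational(1, 2)), -26) = Mul(Pow(36, Rational(1, 2)), -26) = Mul(6, -26) = -156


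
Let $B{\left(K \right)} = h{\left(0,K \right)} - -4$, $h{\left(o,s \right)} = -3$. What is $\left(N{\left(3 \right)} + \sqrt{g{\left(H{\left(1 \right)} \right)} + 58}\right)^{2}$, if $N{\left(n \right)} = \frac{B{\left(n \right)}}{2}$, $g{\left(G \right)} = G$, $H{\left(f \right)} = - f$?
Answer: $\frac{229}{4} + \sqrt{57} \approx 64.8$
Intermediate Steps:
$B{\left(K \right)} = 1$ ($B{\left(K \right)} = -3 - -4 = -3 + 4 = 1$)
$N{\left(n \right)} = \frac{1}{2}$ ($N{\left(n \right)} = 1 \cdot \frac{1}{2} = \frac{1}{2}$)
$\left(N{\left(3 \right)} + \sqrt{g{\left(H{\left(1 \right)} \right)} + 58}\right)^{2} = \left(\frac{1}{2} + \sqrt{\left(-1\right) 1 + 58}\right)^{2} = \left(\frac{1}{2} + \sqrt{-1 + 58}\right)^{2} = \left(\frac{1}{2} + \sqrt{57}\right)^{2}$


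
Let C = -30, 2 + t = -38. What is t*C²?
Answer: -36000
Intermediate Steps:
t = -40 (t = -2 - 38 = -40)
t*C² = -40*(-30)² = -40*900 = -36000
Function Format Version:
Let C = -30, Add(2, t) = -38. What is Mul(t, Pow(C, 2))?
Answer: -36000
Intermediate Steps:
t = -40 (t = Add(-2, -38) = -40)
Mul(t, Pow(C, 2)) = Mul(-40, Pow(-30, 2)) = Mul(-40, 900) = -36000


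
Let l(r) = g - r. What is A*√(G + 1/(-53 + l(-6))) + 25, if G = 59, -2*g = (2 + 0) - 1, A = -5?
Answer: 25 - √532285/19 ≈ -13.399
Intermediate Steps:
g = -½ (g = -((2 + 0) - 1)/2 = -(2 - 1)/2 = -½*1 = -½ ≈ -0.50000)
l(r) = -½ - r
A*√(G + 1/(-53 + l(-6))) + 25 = -5*√(59 + 1/(-53 + (-½ - 1*(-6)))) + 25 = -5*√(59 + 1/(-53 + (-½ + 6))) + 25 = -5*√(59 + 1/(-53 + 11/2)) + 25 = -5*√(59 + 1/(-95/2)) + 25 = -5*√(59 - 2/95) + 25 = -√532285/19 + 25 = 25 - √532285/19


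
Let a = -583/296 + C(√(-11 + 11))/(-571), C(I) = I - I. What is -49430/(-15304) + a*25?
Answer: -26053065/566248 ≈ -46.010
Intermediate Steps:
C(I) = 0
a = -583/296 (a = -583/296 + 0/(-571) = -583*1/296 + 0*(-1/571) = -583/296 + 0 = -583/296 ≈ -1.9696)
-49430/(-15304) + a*25 = -49430/(-15304) - 583/296*25 = -49430*(-1/15304) - 14575/296 = 24715/7652 - 14575/296 = -26053065/566248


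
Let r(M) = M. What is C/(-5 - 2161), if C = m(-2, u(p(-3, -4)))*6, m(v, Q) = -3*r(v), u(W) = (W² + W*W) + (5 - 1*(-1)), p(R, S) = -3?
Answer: -6/361 ≈ -0.016620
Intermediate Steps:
u(W) = 6 + 2*W² (u(W) = (W² + W²) + (5 + 1) = 2*W² + 6 = 6 + 2*W²)
m(v, Q) = -3*v
C = 36 (C = -3*(-2)*6 = 6*6 = 36)
C/(-5 - 2161) = 36/(-5 - 2161) = 36/(-2166) = 36*(-1/2166) = -6/361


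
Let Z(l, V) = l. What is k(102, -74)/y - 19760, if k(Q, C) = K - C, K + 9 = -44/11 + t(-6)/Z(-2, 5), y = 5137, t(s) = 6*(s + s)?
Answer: -101507023/5137 ≈ -19760.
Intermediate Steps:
t(s) = 12*s (t(s) = 6*(2*s) = 12*s)
K = 23 (K = -9 + (-44/11 + (12*(-6))/(-2)) = -9 + (-44*1/11 - 72*(-½)) = -9 + (-4 + 36) = -9 + 32 = 23)
k(Q, C) = 23 - C
k(102, -74)/y - 19760 = (23 - 1*(-74))/5137 - 19760 = (23 + 74)*(1/5137) - 19760 = 97*(1/5137) - 19760 = 97/5137 - 19760 = -101507023/5137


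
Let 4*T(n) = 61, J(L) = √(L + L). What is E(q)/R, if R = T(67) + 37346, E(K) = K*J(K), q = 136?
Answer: 2176*√17/149445 ≈ 0.060035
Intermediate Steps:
J(L) = √2*√L (J(L) = √(2*L) = √2*√L)
T(n) = 61/4 (T(n) = (¼)*61 = 61/4)
E(K) = √2*K^(3/2) (E(K) = K*(√2*√K) = √2*K^(3/2))
R = 149445/4 (R = 61/4 + 37346 = 149445/4 ≈ 37361.)
E(q)/R = (√2*136^(3/2))/(149445/4) = (√2*(272*√34))*(4/149445) = (544*√17)*(4/149445) = 2176*√17/149445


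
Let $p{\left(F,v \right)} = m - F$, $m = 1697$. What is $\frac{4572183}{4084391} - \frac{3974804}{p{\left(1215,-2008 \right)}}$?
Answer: $- \frac{8116224946079}{984338231} \approx -8245.4$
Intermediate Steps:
$p{\left(F,v \right)} = 1697 - F$
$\frac{4572183}{4084391} - \frac{3974804}{p{\left(1215,-2008 \right)}} = \frac{4572183}{4084391} - \frac{3974804}{1697 - 1215} = 4572183 \cdot \frac{1}{4084391} - \frac{3974804}{1697 - 1215} = \frac{4572183}{4084391} - \frac{3974804}{482} = \frac{4572183}{4084391} - \frac{1987402}{241} = - \frac{8116224946079}{984338231}$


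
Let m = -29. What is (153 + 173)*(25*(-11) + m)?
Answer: -99104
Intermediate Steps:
(153 + 173)*(25*(-11) + m) = (153 + 173)*(25*(-11) - 29) = 326*(-275 - 29) = 326*(-304) = -99104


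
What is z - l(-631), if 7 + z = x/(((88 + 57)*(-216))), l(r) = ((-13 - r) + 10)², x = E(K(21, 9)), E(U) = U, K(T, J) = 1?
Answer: -12352326121/31320 ≈ -3.9439e+5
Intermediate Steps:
x = 1
l(r) = (-3 - r)²
z = -219241/31320 (z = -7 + 1/((88 + 57)*(-216)) = -7 + 1/(145*(-216)) = -7 + 1/(-31320) = -7 + 1*(-1/31320) = -7 - 1/31320 = -219241/31320 ≈ -7.0000)
z - l(-631) = -219241/31320 - (3 - 631)² = -219241/31320 - 1*(-628)² = -219241/31320 - 1*394384 = -219241/31320 - 394384 = -12352326121/31320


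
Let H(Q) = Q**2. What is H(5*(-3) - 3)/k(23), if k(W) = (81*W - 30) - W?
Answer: 162/905 ≈ 0.17901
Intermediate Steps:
k(W) = -30 + 80*W (k(W) = (-30 + 81*W) - W = -30 + 80*W)
H(5*(-3) - 3)/k(23) = (5*(-3) - 3)**2/(-30 + 80*23) = (-15 - 3)**2/(-30 + 1840) = (-18)**2/1810 = 324*(1/1810) = 162/905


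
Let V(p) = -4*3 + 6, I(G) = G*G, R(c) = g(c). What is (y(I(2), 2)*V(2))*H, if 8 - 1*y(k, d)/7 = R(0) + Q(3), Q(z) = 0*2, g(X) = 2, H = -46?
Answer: 11592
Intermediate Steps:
R(c) = 2
Q(z) = 0
I(G) = G²
V(p) = -6 (V(p) = -12 + 6 = -6)
y(k, d) = 42 (y(k, d) = 56 - 7*(2 + 0) = 56 - 7*2 = 56 - 14 = 42)
(y(I(2), 2)*V(2))*H = (42*(-6))*(-46) = -252*(-46) = 11592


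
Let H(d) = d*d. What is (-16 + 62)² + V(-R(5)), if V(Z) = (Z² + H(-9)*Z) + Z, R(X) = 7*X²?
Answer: 18391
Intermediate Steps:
H(d) = d²
V(Z) = Z² + 82*Z (V(Z) = (Z² + (-9)²*Z) + Z = (Z² + 81*Z) + Z = Z² + 82*Z)
(-16 + 62)² + V(-R(5)) = (-16 + 62)² + (-7*5²)*(82 - 7*5²) = 46² + (-7*25)*(82 - 7*25) = 2116 + (-1*175)*(82 - 1*175) = 2116 - 175*(82 - 175) = 2116 - 175*(-93) = 2116 + 16275 = 18391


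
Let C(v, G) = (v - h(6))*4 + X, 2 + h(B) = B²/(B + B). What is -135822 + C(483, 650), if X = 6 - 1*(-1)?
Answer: -133887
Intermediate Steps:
h(B) = -2 + B/2 (h(B) = -2 + B²/(B + B) = -2 + B²/((2*B)) = -2 + (1/(2*B))*B² = -2 + B/2)
X = 7 (X = 6 + 1 = 7)
C(v, G) = 3 + 4*v (C(v, G) = (v - (-2 + (½)*6))*4 + 7 = (v - (-2 + 3))*4 + 7 = (v - 1*1)*4 + 7 = (v - 1)*4 + 7 = (-1 + v)*4 + 7 = (-4 + 4*v) + 7 = 3 + 4*v)
-135822 + C(483, 650) = -135822 + (3 + 4*483) = -135822 + (3 + 1932) = -135822 + 1935 = -133887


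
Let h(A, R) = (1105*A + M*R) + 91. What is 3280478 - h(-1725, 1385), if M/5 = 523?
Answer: 1564737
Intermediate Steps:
M = 2615 (M = 5*523 = 2615)
h(A, R) = 91 + 1105*A + 2615*R (h(A, R) = (1105*A + 2615*R) + 91 = 91 + 1105*A + 2615*R)
3280478 - h(-1725, 1385) = 3280478 - (91 + 1105*(-1725) + 2615*1385) = 3280478 - (91 - 1906125 + 3621775) = 3280478 - 1*1715741 = 3280478 - 1715741 = 1564737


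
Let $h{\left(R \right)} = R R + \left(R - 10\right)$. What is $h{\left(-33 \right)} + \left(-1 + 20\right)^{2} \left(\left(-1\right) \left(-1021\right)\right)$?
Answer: $369627$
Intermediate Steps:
$h{\left(R \right)} = -10 + R + R^{2}$ ($h{\left(R \right)} = R^{2} + \left(R - 10\right) = R^{2} + \left(-10 + R\right) = -10 + R + R^{2}$)
$h{\left(-33 \right)} + \left(-1 + 20\right)^{2} \left(\left(-1\right) \left(-1021\right)\right) = \left(-10 - 33 + \left(-33\right)^{2}\right) + \left(-1 + 20\right)^{2} \left(\left(-1\right) \left(-1021\right)\right) = \left(-10 - 33 + 1089\right) + 19^{2} \cdot 1021 = 1046 + 361 \cdot 1021 = 1046 + 368581 = 369627$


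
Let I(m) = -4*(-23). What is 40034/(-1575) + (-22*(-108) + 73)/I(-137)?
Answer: 174047/144900 ≈ 1.2012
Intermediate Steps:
I(m) = 92
40034/(-1575) + (-22*(-108) + 73)/I(-137) = 40034/(-1575) + (-22*(-108) + 73)/92 = 40034*(-1/1575) + (2376 + 73)*(1/92) = -40034/1575 + 2449*(1/92) = -40034/1575 + 2449/92 = 174047/144900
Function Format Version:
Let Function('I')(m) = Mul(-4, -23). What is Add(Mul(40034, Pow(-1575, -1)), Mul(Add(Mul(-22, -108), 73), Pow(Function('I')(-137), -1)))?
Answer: Rational(174047, 144900) ≈ 1.2012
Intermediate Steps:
Function('I')(m) = 92
Add(Mul(40034, Pow(-1575, -1)), Mul(Add(Mul(-22, -108), 73), Pow(Function('I')(-137), -1))) = Add(Mul(40034, Pow(-1575, -1)), Mul(Add(Mul(-22, -108), 73), Pow(92, -1))) = Add(Mul(40034, Rational(-1, 1575)), Mul(Add(2376, 73), Rational(1, 92))) = Add(Rational(-40034, 1575), Mul(2449, Rational(1, 92))) = Add(Rational(-40034, 1575), Rational(2449, 92)) = Rational(174047, 144900)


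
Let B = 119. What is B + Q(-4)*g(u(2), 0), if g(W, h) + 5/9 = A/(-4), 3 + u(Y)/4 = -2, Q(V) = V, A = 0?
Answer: 1091/9 ≈ 121.22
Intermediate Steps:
u(Y) = -20 (u(Y) = -12 + 4*(-2) = -12 - 8 = -20)
g(W, h) = -5/9 (g(W, h) = -5/9 + 0/(-4) = -5/9 + 0*(-¼) = -5/9 + 0 = -5/9)
B + Q(-4)*g(u(2), 0) = 119 - 4*(-5/9) = 119 + 20/9 = 1091/9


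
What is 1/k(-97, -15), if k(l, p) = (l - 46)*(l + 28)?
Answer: 1/9867 ≈ 0.00010135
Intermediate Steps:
k(l, p) = (-46 + l)*(28 + l)
1/k(-97, -15) = 1/(-1288 + (-97)**2 - 18*(-97)) = 1/(-1288 + 9409 + 1746) = 1/9867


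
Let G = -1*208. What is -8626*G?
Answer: 1794208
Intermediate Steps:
G = -208
-8626*G = -8626*(-208) = 1794208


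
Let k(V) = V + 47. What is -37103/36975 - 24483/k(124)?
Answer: -33763094/234175 ≈ -144.18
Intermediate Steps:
k(V) = 47 + V
-37103/36975 - 24483/k(124) = -37103/36975 - 24483/(47 + 124) = -37103*1/36975 - 24483/171 = -37103/36975 - 24483*1/171 = -37103/36975 - 8161/57 = -33763094/234175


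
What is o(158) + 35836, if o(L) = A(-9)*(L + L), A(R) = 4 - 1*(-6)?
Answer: 38996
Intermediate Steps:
A(R) = 10 (A(R) = 4 + 6 = 10)
o(L) = 20*L (o(L) = 10*(L + L) = 10*(2*L) = 20*L)
o(158) + 35836 = 20*158 + 35836 = 3160 + 35836 = 38996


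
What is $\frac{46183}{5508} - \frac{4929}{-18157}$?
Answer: $\frac{865693663}{100008756} \approx 8.6562$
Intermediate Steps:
$\frac{46183}{5508} - \frac{4929}{-18157} = 46183 \cdot \frac{1}{5508} - - \frac{4929}{18157} = \frac{46183}{5508} + \frac{4929}{18157} = \frac{865693663}{100008756}$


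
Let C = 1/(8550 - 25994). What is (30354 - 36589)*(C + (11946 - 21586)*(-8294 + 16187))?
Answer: 8275641570863035/17444 ≈ 4.7441e+11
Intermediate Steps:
C = -1/17444 (C = 1/(-17444) = -1/17444 ≈ -5.7326e-5)
(30354 - 36589)*(C + (11946 - 21586)*(-8294 + 16187)) = (30354 - 36589)*(-1/17444 + (11946 - 21586)*(-8294 + 16187)) = -6235*(-1/17444 - 9640*7893) = -6235*(-1/17444 - 76088520) = -6235*(-1327288142881/17444) = 8275641570863035/17444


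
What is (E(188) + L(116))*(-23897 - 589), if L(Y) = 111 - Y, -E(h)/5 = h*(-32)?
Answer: -736416450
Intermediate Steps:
E(h) = 160*h (E(h) = -5*h*(-32) = -(-160)*h = 160*h)
(E(188) + L(116))*(-23897 - 589) = (160*188 + (111 - 1*116))*(-23897 - 589) = (30080 + (111 - 116))*(-24486) = (30080 - 5)*(-24486) = 30075*(-24486) = -736416450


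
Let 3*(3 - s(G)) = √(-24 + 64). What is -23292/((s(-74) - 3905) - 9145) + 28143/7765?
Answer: 64352981346003/11896118535365 - 139752*√10/1532017841 ≈ 5.4093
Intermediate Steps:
s(G) = 3 - 2*√10/3 (s(G) = 3 - √(-24 + 64)/3 = 3 - 2*√10/3)
-23292/((s(-74) - 3905) - 9145) + 28143/7765 = -23292/(((3 - 2*√10/3) - 3905) - 9145) + 28143/7765 = -23292/((-3902 - 2*√10/3) - 9145) + 28143*(1/7765) = -23292/(-13047 - 2*√10/3) + 28143/7765 = 28143/7765 - 23292/(-13047 - 2*√10/3)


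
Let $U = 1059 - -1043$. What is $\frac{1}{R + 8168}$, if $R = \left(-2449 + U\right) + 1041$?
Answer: $\frac{1}{8862} \approx 0.00011284$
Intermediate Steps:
$U = 2102$ ($U = 1059 + 1043 = 2102$)
$R = 694$ ($R = \left(-2449 + 2102\right) + 1041 = -347 + 1041 = 694$)
$\frac{1}{R + 8168} = \frac{1}{694 + 8168} = \frac{1}{8862}$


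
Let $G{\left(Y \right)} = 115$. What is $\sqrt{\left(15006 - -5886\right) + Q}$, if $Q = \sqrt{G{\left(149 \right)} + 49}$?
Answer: $\sqrt{20892 + 2 \sqrt{41}} \approx 144.58$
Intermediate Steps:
$Q = 2 \sqrt{41}$ ($Q = \sqrt{115 + 49} = \sqrt{164} = 2 \sqrt{41} \approx 12.806$)
$\sqrt{\left(15006 - -5886\right) + Q} = \sqrt{\left(15006 - -5886\right) + 2 \sqrt{41}} = \sqrt{\left(15006 + 5886\right) + 2 \sqrt{41}} = \sqrt{20892 + 2 \sqrt{41}}$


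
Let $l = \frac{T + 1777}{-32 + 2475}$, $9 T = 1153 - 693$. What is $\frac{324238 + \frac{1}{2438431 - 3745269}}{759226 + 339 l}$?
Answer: $\frac{3105491807577747}{7274156363001034} \approx 0.42692$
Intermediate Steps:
$T = \frac{460}{9}$ ($T = \frac{1153 - 693}{9} = \frac{1}{9} \cdot 460 = \frac{460}{9} \approx 51.111$)
$l = \frac{16453}{21987}$ ($l = \frac{\frac{460}{9} + 1777}{-32 + 2475} = \frac{16453}{9 \cdot 2443} = \frac{16453}{9} \cdot \frac{1}{2443} = \frac{16453}{21987} \approx 0.74831$)
$\frac{324238 + \frac{1}{2438431 - 3745269}}{759226 + 339 l} = \frac{324238 + \frac{1}{2438431 - 3745269}}{759226 + 339 \cdot \frac{16453}{21987}} = \frac{324238 + \frac{1}{-1306838}}{759226 + \frac{1859189}{7329}} = \frac{324238 - \frac{1}{1306838}}{\frac{5566226543}{7329}} = \frac{423726539443}{1306838} \cdot \frac{7329}{5566226543} = \frac{3105491807577747}{7274156363001034}$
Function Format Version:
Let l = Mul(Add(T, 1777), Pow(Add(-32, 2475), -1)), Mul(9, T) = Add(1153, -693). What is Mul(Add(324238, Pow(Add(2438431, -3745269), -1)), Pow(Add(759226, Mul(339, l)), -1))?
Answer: Rational(3105491807577747, 7274156363001034) ≈ 0.42692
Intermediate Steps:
T = Rational(460, 9) (T = Mul(Rational(1, 9), Add(1153, -693)) = Mul(Rational(1, 9), 460) = Rational(460, 9) ≈ 51.111)
l = Rational(16453, 21987) (l = Mul(Add(Rational(460, 9), 1777), Pow(Add(-32, 2475), -1)) = Mul(Rational(16453, 9), Pow(2443, -1)) = Mul(Rational(16453, 9), Rational(1, 2443)) = Rational(16453, 21987) ≈ 0.74831)
Mul(Add(324238, Pow(Add(2438431, -3745269), -1)), Pow(Add(759226, Mul(339, l)), -1)) = Mul(Add(324238, Pow(Add(2438431, -3745269), -1)), Pow(Add(759226, Mul(339, Rational(16453, 21987))), -1)) = Mul(Add(324238, Pow(-1306838, -1)), Pow(Add(759226, Rational(1859189, 7329)), -1)) = Mul(Add(324238, Rational(-1, 1306838)), Pow(Rational(5566226543, 7329), -1)) = Mul(Rational(423726539443, 1306838), Rational(7329, 5566226543)) = Rational(3105491807577747, 7274156363001034)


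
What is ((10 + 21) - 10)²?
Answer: 441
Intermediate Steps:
((10 + 21) - 10)² = (31 - 10)² = 21² = 441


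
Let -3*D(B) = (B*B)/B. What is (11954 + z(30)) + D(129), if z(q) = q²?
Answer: 12811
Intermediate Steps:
D(B) = -B/3 (D(B) = -B*B/(3*B) = -B²/(3*B) = -B/3)
(11954 + z(30)) + D(129) = (11954 + 30²) - ⅓*129 = (11954 + 900) - 43 = 12854 - 43 = 12811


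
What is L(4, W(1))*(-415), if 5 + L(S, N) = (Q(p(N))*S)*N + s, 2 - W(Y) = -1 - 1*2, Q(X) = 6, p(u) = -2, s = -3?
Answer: -46480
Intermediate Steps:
W(Y) = 5 (W(Y) = 2 - (-1 - 1*2) = 2 - (-1 - 2) = 2 - 1*(-3) = 2 + 3 = 5)
L(S, N) = -8 + 6*N*S (L(S, N) = -5 + ((6*S)*N - 3) = -5 + (6*N*S - 3) = -5 + (-3 + 6*N*S) = -8 + 6*N*S)
L(4, W(1))*(-415) = (-8 + 6*5*4)*(-415) = (-8 + 120)*(-415) = 112*(-415) = -46480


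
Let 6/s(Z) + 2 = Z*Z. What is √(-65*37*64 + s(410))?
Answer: I*√1087326958749773/84049 ≈ 392.33*I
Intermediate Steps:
s(Z) = 6/(-2 + Z²) (s(Z) = 6/(-2 + Z*Z) = 6/(-2 + Z²))
√(-65*37*64 + s(410)) = √(-65*37*64 + 6/(-2 + 410²)) = √(-2405*64 + 6/(-2 + 168100)) = √(-153920 + 6/168098) = √(-153920 + 6*(1/168098)) = √(-153920 + 3/84049) = √(-12936822077/84049) = I*√1087326958749773/84049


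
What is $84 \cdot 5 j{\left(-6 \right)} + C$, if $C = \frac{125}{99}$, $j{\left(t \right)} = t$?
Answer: $- \frac{249355}{99} \approx -2518.7$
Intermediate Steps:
$C = \frac{125}{99}$ ($C = 125 \cdot \frac{1}{99} = \frac{125}{99} \approx 1.2626$)
$84 \cdot 5 j{\left(-6 \right)} + C = 84 \cdot 5 \left(-6\right) + \frac{125}{99} = 84 \left(-30\right) + \frac{125}{99} = -2520 + \frac{125}{99} = - \frac{249355}{99}$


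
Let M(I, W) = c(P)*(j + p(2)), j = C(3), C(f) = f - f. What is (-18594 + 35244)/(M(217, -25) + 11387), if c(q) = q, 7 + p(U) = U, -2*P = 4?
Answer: 5550/3799 ≈ 1.4609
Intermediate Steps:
P = -2 (P = -1/2*4 = -2)
p(U) = -7 + U
C(f) = 0
j = 0
M(I, W) = 10 (M(I, W) = -2*(0 + (-7 + 2)) = -2*(0 - 5) = -2*(-5) = 10)
(-18594 + 35244)/(M(217, -25) + 11387) = (-18594 + 35244)/(10 + 11387) = 16650/11397 = 16650*(1/11397) = 5550/3799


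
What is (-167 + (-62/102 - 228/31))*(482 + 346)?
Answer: -76346016/527 ≈ -1.4487e+5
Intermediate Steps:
(-167 + (-62/102 - 228/31))*(482 + 346) = (-167 + (-62*1/102 - 228*1/31))*828 = (-167 + (-31/51 - 228/31))*828 = (-167 - 12589/1581)*828 = -276616/1581*828 = -76346016/527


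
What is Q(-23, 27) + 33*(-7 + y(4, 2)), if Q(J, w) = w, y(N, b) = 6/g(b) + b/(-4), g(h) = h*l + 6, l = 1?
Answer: -783/4 ≈ -195.75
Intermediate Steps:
g(h) = 6 + h (g(h) = h*1 + 6 = h + 6 = 6 + h)
y(N, b) = 6/(6 + b) - b/4 (y(N, b) = 6/(6 + b) + b/(-4) = 6/(6 + b) + b*(-¼) = 6/(6 + b) - b/4)
Q(-23, 27) + 33*(-7 + y(4, 2)) = 27 + 33*(-7 + (24 - 1*2*(6 + 2))/(4*(6 + 2))) = 27 + 33*(-7 + (¼)*(24 - 1*2*8)/8) = 27 + 33*(-7 + (¼)*(⅛)*(24 - 16)) = 27 + 33*(-7 + (¼)*(⅛)*8) = 27 + 33*(-7 + ¼) = 27 + 33*(-27/4) = 27 - 891/4 = -783/4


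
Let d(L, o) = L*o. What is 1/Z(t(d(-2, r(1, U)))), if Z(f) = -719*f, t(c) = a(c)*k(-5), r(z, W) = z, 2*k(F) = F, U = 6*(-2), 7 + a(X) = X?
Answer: -2/32355 ≈ -6.1814e-5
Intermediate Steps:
a(X) = -7 + X
U = -12
k(F) = F/2
t(c) = 35/2 - 5*c/2 (t(c) = (-7 + c)*((1/2)*(-5)) = (-7 + c)*(-5/2) = 35/2 - 5*c/2)
1/Z(t(d(-2, r(1, U)))) = 1/(-719*(35/2 - (-5))) = 1/(-719*(35/2 - 5/2*(-2))) = 1/(-719*(35/2 + 5)) = 1/(-719*45/2) = 1/(-32355/2) = -2/32355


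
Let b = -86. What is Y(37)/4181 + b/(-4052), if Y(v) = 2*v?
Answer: 8911/228938 ≈ 0.038923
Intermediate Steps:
Y(37)/4181 + b/(-4052) = (2*37)/4181 - 86/(-4052) = 74*(1/4181) - 86*(-1/4052) = 2/113 + 43/2026 = 8911/228938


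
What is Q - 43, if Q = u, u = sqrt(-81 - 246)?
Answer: -43 + I*sqrt(327) ≈ -43.0 + 18.083*I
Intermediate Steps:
u = I*sqrt(327) (u = sqrt(-327) = I*sqrt(327) ≈ 18.083*I)
Q = I*sqrt(327) ≈ 18.083*I
Q - 43 = I*sqrt(327) - 43 = -43 + I*sqrt(327)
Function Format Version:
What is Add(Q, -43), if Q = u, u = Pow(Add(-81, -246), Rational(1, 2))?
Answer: Add(-43, Mul(I, Pow(327, Rational(1, 2)))) ≈ Add(-43.000, Mul(18.083, I))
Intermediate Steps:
u = Mul(I, Pow(327, Rational(1, 2))) (u = Pow(-327, Rational(1, 2)) = Mul(I, Pow(327, Rational(1, 2))) ≈ Mul(18.083, I))
Q = Mul(I, Pow(327, Rational(1, 2))) ≈ Mul(18.083, I)
Add(Q, -43) = Add(Mul(I, Pow(327, Rational(1, 2))), -43) = Add(-43, Mul(I, Pow(327, Rational(1, 2))))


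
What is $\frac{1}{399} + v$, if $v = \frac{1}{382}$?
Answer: $\frac{781}{152418} \approx 0.0051241$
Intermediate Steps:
$v = \frac{1}{382} \approx 0.0026178$
$\frac{1}{399} + v = \frac{1}{399} + \frac{1}{382} = \frac{781}{152418}$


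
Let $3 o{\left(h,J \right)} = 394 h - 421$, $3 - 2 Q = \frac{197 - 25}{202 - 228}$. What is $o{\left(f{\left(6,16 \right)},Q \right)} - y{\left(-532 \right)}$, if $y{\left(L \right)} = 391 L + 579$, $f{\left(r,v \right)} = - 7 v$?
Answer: $\frac{577750}{3} \approx 1.9258 \cdot 10^{5}$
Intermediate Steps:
$Q = \frac{125}{26}$ ($Q = \frac{3}{2} - \frac{\left(197 - 25\right) \frac{1}{202 - 228}}{2} = \frac{3}{2} - \frac{172 \frac{1}{-26}}{2} = \frac{3}{2} - \frac{172 \left(- \frac{1}{26}\right)}{2} = \frac{3}{2} - - \frac{43}{13} = \frac{3}{2} + \frac{43}{13} = \frac{125}{26} \approx 4.8077$)
$o{\left(h,J \right)} = - \frac{421}{3} + \frac{394 h}{3}$ ($o{\left(h,J \right)} = \frac{394 h - 421}{3} = \frac{-421 + 394 h}{3} = - \frac{421}{3} + \frac{394 h}{3}$)
$y{\left(L \right)} = 579 + 391 L$
$o{\left(f{\left(6,16 \right)},Q \right)} - y{\left(-532 \right)} = \left(- \frac{421}{3} + \frac{394 \left(\left(-7\right) 16\right)}{3}\right) - \left(579 + 391 \left(-532\right)\right) = \left(- \frac{421}{3} + \frac{394}{3} \left(-112\right)\right) - \left(579 - 208012\right) = \left(- \frac{421}{3} - \frac{44128}{3}\right) - -207433 = - \frac{44549}{3} + 207433 = \frac{577750}{3}$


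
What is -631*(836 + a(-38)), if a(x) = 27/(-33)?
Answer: -5796997/11 ≈ -5.2700e+5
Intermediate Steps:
a(x) = -9/11 (a(x) = 27*(-1/33) = -9/11)
-631*(836 + a(-38)) = -631*(836 - 9/11) = -631*9187/11 = -5796997/11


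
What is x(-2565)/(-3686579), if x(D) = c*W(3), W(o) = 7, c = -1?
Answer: 7/3686579 ≈ 1.8988e-6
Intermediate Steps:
x(D) = -7 (x(D) = -1*7 = -7)
x(-2565)/(-3686579) = -7/(-3686579) = -7*(-1/3686579) = 7/3686579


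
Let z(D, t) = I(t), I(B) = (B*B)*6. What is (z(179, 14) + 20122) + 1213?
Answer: 22511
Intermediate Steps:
I(B) = 6*B**2 (I(B) = B**2*6 = 6*B**2)
z(D, t) = 6*t**2
(z(179, 14) + 20122) + 1213 = (6*14**2 + 20122) + 1213 = (6*196 + 20122) + 1213 = (1176 + 20122) + 1213 = 21298 + 1213 = 22511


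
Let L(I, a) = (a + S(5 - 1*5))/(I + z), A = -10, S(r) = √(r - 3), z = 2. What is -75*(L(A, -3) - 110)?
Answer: 65775/8 + 75*I*√3/8 ≈ 8221.9 + 16.238*I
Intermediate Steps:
S(r) = √(-3 + r)
L(I, a) = (a + I*√3)/(2 + I) (L(I, a) = (a + √(-3 + (5 - 1*5)))/(I + 2) = (a + √(-3 + (5 - 5)))/(2 + I) = (a + √(-3 + 0))/(2 + I) = (a + √(-3))/(2 + I) = (a + I*√3)/(2 + I))
-75*(L(A, -3) - 110) = -75*((-3 + I*√3)/(2 - 10) - 110) = -75*((-3 + I*√3)/(-8) - 110) = -75*(-(-3 + I*√3)/8 - 110) = -75*((3/8 - I*√3/8) - 110) = -75*(-877/8 - I*√3/8) = 65775/8 + 75*I*√3/8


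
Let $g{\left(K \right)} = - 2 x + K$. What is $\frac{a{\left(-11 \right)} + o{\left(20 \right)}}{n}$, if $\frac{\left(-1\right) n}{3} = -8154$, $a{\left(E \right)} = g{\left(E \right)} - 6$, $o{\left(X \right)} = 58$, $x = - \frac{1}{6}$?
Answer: $\frac{62}{36693} \approx 0.0016897$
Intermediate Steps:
$x = - \frac{1}{6}$ ($x = \left(-1\right) \frac{1}{6} = - \frac{1}{6} \approx -0.16667$)
$g{\left(K \right)} = \frac{1}{3} + K$ ($g{\left(K \right)} = \left(-2\right) \left(- \frac{1}{6}\right) + K = \frac{1}{3} + K$)
$a{\left(E \right)} = - \frac{17}{3} + E$ ($a{\left(E \right)} = \left(\frac{1}{3} + E\right) - 6 = - \frac{17}{3} + E$)
$n = 24462$ ($n = \left(-3\right) \left(-8154\right) = 24462$)
$\frac{a{\left(-11 \right)} + o{\left(20 \right)}}{n} = \frac{\left(- \frac{17}{3} - 11\right) + 58}{24462} = \left(- \frac{50}{3} + 58\right) \frac{1}{24462} = \frac{124}{3} \cdot \frac{1}{24462} = \frac{62}{36693}$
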